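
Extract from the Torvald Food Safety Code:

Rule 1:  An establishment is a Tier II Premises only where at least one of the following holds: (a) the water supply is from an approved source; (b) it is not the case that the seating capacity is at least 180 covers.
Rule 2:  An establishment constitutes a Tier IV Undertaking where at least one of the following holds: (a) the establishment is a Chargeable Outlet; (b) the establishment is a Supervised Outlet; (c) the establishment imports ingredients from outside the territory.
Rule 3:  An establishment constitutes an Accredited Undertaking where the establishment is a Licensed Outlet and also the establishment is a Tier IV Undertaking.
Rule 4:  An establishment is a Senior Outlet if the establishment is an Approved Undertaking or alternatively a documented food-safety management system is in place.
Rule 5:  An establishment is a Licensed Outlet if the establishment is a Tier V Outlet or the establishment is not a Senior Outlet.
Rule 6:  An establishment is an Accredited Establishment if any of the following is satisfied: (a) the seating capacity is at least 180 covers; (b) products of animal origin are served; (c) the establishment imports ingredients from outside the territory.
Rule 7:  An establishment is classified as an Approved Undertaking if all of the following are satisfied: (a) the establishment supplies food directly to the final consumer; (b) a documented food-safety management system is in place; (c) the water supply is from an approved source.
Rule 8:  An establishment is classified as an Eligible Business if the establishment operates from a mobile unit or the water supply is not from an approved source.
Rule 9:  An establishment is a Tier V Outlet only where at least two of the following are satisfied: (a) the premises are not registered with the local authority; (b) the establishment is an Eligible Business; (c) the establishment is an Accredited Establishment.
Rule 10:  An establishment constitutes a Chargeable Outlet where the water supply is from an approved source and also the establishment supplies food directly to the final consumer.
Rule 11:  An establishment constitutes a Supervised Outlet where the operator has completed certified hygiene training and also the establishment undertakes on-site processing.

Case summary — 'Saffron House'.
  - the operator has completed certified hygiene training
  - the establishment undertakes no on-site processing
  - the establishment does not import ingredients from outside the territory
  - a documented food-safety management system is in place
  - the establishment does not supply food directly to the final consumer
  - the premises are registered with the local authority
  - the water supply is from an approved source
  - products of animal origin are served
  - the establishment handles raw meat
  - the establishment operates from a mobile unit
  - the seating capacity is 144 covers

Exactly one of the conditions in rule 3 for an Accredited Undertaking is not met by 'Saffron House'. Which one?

rule 8 — Eligible Business: [the establishment operates from a mobile unit? yes] OR [the water supply is not from an approved source? no] → satisfied.
rule 6 — Accredited Establishment: [seating capacity: 144 covers ≥ 180 covers? no] OR [products of animal origin are served? yes] OR [the establishment imports ingredients from outside the territory? no] → satisfied.
rule 9 — Tier V Outlet: the premises are not registered with the local authority? no; Eligible Business (rule 8)? yes; Accredited Establishment (rule 6)? yes — 2 of 3 hold (need ≥2) → satisfied.
rule 7 — Approved Undertaking: [the establishment supplies food directly to the final consumer? no] AND [a documented food-safety management system is in place? yes] AND [the water supply is from an approved source? yes] → not satisfied.
rule 4 — Senior Outlet: [Approved Undertaking (rule 7)? no] OR [a documented food-safety management system is in place? yes] → satisfied.
rule 5 — Licensed Outlet: [Tier V Outlet (rule 9)? yes] OR [not a Senior Outlet (rule 4)? no] → satisfied.
rule 10 — Chargeable Outlet: [the water supply is from an approved source? yes] AND [the establishment supplies food directly to the final consumer? no] → not satisfied.
rule 11 — Supervised Outlet: [the operator has completed certified hygiene training? yes] AND [the establishment undertakes on-site processing? no] → not satisfied.
rule 2 — Tier IV Undertaking: [Chargeable Outlet (rule 10)? no] OR [Supervised Outlet (rule 11)? no] OR [the establishment imports ingredients from outside the territory? no] → not satisfied.
rule 3 — Accredited Undertaking: [Licensed Outlet (rule 5)? yes] AND [Tier IV Undertaking (rule 2)? no] → not satisfied.

Tier IV Undertaking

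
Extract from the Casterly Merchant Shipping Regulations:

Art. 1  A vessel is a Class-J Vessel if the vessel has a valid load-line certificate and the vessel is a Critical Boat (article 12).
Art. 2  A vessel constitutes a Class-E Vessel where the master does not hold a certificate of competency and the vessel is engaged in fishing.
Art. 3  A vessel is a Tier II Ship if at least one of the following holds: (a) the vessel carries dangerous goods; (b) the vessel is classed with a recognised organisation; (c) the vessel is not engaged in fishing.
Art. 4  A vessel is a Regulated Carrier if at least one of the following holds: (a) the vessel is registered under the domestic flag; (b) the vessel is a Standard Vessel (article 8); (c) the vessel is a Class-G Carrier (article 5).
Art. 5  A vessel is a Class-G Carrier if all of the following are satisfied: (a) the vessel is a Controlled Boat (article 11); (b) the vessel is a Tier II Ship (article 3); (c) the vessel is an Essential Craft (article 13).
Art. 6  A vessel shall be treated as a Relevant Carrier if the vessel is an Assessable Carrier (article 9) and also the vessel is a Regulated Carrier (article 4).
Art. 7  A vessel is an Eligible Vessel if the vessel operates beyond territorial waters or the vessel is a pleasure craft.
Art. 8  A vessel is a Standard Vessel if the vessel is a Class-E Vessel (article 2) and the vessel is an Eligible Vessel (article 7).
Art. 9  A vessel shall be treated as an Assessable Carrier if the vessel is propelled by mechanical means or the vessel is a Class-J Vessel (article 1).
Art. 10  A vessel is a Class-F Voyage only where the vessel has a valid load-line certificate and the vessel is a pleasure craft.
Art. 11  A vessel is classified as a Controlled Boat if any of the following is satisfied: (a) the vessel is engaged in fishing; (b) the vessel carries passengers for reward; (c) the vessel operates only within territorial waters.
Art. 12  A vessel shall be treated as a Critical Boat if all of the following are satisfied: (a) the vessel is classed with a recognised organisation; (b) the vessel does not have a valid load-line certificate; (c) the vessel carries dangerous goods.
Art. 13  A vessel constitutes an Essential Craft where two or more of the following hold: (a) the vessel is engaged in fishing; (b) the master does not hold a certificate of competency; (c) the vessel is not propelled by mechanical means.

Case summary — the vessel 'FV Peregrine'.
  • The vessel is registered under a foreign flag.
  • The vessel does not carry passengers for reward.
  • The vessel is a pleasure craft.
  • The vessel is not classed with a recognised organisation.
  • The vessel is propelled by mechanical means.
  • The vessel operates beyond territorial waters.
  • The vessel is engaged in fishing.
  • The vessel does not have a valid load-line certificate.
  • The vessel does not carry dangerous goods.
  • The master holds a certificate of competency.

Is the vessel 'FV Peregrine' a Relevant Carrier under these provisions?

article 12 — Critical Boat: [the vessel is classed with a recognised organisation? no] AND [the vessel does not have a valid load-line certificate? yes] AND [the vessel carries dangerous goods? no] → not satisfied.
article 1 — Class-J Vessel: [the vessel has a valid load-line certificate? no] AND [Critical Boat (article 12)? no] → not satisfied.
article 9 — Assessable Carrier: [the vessel is propelled by mechanical means? yes] OR [Class-J Vessel (article 1)? no] → satisfied.
article 2 — Class-E Vessel: [the master does not hold a certificate of competency? no] AND [the vessel is engaged in fishing? yes] → not satisfied.
article 7 — Eligible Vessel: [the vessel operates beyond territorial waters? yes] OR [the vessel is a pleasure craft? yes] → satisfied.
article 8 — Standard Vessel: [Class-E Vessel (article 2)? no] AND [Eligible Vessel (article 7)? yes] → not satisfied.
article 11 — Controlled Boat: [the vessel is engaged in fishing? yes] OR [the vessel carries passengers for reward? no] OR [the vessel operates only within territorial waters? no] → satisfied.
article 3 — Tier II Ship: [the vessel carries dangerous goods? no] OR [the vessel is classed with a recognised organisation? no] OR [the vessel is not engaged in fishing? no] → not satisfied.
article 13 — Essential Craft: the vessel is engaged in fishing? yes; the master does not hold a certificate of competency? no; the vessel is not propelled by mechanical means? no — 1 of 3 hold (need ≥2) → not satisfied.
article 5 — Class-G Carrier: [Controlled Boat (article 11)? yes] AND [Tier II Ship (article 3)? no] AND [Essential Craft (article 13)? no] → not satisfied.
article 4 — Regulated Carrier: [the vessel is registered under the domestic flag? no] OR [Standard Vessel (article 8)? no] OR [Class-G Carrier (article 5)? no] → not satisfied.
article 6 — Relevant Carrier: [Assessable Carrier (article 9)? yes] AND [Regulated Carrier (article 4)? no] → not satisfied.

No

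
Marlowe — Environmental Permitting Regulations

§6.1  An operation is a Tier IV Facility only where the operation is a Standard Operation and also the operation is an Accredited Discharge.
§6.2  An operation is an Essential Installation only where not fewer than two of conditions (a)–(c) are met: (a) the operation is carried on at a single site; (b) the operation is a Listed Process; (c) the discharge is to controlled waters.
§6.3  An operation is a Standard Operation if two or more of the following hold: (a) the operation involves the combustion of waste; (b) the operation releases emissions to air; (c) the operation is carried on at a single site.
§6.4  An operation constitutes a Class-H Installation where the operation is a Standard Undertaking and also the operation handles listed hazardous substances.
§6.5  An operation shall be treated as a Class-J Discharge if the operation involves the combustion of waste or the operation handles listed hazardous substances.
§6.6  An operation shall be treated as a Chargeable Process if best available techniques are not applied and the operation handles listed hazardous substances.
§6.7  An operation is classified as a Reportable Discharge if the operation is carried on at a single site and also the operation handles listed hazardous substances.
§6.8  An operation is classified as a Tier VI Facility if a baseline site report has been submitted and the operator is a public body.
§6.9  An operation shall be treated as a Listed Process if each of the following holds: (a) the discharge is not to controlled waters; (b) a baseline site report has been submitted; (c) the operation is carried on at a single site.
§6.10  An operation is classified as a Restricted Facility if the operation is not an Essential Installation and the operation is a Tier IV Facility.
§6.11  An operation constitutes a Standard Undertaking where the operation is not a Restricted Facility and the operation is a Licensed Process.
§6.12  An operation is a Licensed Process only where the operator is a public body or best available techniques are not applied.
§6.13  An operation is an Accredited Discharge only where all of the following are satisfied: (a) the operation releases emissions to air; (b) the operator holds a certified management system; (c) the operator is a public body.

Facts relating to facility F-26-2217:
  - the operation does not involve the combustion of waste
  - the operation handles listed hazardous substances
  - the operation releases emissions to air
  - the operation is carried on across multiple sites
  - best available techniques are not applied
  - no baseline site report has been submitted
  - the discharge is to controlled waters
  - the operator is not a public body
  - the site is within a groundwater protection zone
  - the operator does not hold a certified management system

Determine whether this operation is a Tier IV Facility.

§6.3 — Standard Operation: the operation involves the combustion of waste? no; the operation releases emissions to air? yes; the operation is carried on at a single site? no — 1 of 3 hold (need ≥2) → not satisfied.
§6.13 — Accredited Discharge: [the operation releases emissions to air? yes] AND [the operator holds a certified management system? no] AND [the operator is a public body? no] → not satisfied.
§6.1 — Tier IV Facility: [Standard Operation (§6.3)? no] AND [Accredited Discharge (§6.13)? no] → not satisfied.

No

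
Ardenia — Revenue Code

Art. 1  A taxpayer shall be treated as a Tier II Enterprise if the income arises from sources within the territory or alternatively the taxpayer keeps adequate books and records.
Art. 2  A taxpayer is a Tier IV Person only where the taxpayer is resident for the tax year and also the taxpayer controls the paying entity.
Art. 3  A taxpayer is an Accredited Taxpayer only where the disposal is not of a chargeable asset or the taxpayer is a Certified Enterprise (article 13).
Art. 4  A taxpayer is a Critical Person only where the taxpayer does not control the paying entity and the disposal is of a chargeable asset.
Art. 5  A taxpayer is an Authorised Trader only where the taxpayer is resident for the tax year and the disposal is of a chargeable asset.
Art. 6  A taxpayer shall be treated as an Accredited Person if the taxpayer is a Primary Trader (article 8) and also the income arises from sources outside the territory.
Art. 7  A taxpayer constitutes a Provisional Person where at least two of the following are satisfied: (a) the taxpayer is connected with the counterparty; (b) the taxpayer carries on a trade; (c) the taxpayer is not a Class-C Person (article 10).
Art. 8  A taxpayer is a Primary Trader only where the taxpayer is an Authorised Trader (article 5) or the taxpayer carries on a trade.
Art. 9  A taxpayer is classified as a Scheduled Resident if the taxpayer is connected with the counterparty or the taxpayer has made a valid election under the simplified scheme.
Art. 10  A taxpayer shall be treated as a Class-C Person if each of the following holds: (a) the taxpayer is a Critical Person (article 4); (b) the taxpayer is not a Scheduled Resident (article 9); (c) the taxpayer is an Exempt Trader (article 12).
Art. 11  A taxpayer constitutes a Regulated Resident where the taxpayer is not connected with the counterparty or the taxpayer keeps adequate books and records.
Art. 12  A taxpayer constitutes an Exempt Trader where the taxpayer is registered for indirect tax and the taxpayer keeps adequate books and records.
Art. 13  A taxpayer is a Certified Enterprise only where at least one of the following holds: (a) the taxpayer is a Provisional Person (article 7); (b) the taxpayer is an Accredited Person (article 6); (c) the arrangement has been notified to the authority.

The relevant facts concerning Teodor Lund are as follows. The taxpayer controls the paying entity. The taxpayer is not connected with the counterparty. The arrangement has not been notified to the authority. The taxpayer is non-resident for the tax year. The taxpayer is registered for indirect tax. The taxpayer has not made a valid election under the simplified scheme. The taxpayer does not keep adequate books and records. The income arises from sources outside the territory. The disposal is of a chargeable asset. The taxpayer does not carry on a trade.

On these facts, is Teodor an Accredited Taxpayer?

No

article 4 — Critical Person: [the taxpayer does not control the paying entity? no] AND [the disposal is of a chargeable asset? yes] → not satisfied.
article 9 — Scheduled Resident: [the taxpayer is connected with the counterparty? no] OR [the taxpayer has made a valid election under the simplified scheme? no] → not satisfied.
article 12 — Exempt Trader: [the taxpayer is registered for indirect tax? yes] AND [the taxpayer keeps adequate books and records? no] → not satisfied.
article 10 — Class-C Person: [Critical Person (article 4)? no] AND [not a Scheduled Resident (article 9)? yes] AND [Exempt Trader (article 12)? no] → not satisfied.
article 7 — Provisional Person: the taxpayer is connected with the counterparty? no; the taxpayer carries on a trade? no; not a Class-C Person (article 10)? yes — 1 of 3 hold (need ≥2) → not satisfied.
article 5 — Authorised Trader: [the taxpayer is resident for the tax year? no] AND [the disposal is of a chargeable asset? yes] → not satisfied.
article 8 — Primary Trader: [Authorised Trader (article 5)? no] OR [the taxpayer carries on a trade? no] → not satisfied.
article 6 — Accredited Person: [Primary Trader (article 8)? no] AND [the income arises from sources outside the territory? yes] → not satisfied.
article 13 — Certified Enterprise: [Provisional Person (article 7)? no] OR [Accredited Person (article 6)? no] OR [the arrangement has been notified to the authority? no] → not satisfied.
article 3 — Accredited Taxpayer: [the disposal is not of a chargeable asset? no] OR [Certified Enterprise (article 13)? no] → not satisfied.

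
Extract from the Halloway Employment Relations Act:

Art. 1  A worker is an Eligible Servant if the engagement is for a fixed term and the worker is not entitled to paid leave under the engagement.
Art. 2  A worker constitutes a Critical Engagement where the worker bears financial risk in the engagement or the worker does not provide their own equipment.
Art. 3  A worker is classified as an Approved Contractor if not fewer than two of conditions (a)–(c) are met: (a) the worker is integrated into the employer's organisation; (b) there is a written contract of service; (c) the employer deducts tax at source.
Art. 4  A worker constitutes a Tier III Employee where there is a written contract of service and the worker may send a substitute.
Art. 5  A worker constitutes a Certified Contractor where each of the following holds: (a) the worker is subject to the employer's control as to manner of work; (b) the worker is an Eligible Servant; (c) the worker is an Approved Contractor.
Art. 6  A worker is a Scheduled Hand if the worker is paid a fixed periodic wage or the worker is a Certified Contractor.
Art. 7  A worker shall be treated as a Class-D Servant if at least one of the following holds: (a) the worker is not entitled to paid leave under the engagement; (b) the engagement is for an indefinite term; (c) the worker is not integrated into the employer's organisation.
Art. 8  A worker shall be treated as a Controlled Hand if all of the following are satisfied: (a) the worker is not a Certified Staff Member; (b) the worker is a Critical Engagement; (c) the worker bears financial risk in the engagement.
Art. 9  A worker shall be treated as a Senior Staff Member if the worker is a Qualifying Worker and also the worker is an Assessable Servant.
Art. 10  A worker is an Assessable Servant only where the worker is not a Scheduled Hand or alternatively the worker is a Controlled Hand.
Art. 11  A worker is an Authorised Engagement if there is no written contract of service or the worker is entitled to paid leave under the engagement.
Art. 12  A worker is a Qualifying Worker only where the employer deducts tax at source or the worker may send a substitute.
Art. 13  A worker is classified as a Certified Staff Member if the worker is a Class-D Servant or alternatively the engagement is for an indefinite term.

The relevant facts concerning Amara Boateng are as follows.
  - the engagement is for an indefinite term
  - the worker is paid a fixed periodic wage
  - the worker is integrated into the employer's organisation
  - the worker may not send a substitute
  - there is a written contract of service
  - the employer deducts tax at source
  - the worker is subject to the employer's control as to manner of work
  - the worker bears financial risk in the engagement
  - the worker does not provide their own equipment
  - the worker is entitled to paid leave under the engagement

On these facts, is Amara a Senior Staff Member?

No

article 12 — Qualifying Worker: [the employer deducts tax at source? yes] OR [the worker may send a substitute? no] → satisfied.
article 1 — Eligible Servant: [the engagement is for a fixed term? no] AND [the worker is not entitled to paid leave under the engagement? no] → not satisfied.
article 3 — Approved Contractor: the worker is integrated into the employer's organisation? yes; there is a written contract of service? yes; the employer deducts tax at source? yes — 3 of 3 hold (need ≥2) → satisfied.
article 5 — Certified Contractor: [the worker is subject to the employer's control as to manner of work? yes] AND [Eligible Servant (article 1)? no] AND [Approved Contractor (article 3)? yes] → not satisfied.
article 6 — Scheduled Hand: [the worker is paid a fixed periodic wage? yes] OR [Certified Contractor (article 5)? no] → satisfied.
article 7 — Class-D Servant: [the worker is not entitled to paid leave under the engagement? no] OR [the engagement is for an indefinite term? yes] OR [the worker is not integrated into the employer's organisation? no] → satisfied.
article 13 — Certified Staff Member: [Class-D Servant (article 7)? yes] OR [the engagement is for an indefinite term? yes] → satisfied.
article 2 — Critical Engagement: [the worker bears financial risk in the engagement? yes] OR [the worker does not provide their own equipment? yes] → satisfied.
article 8 — Controlled Hand: [not a Certified Staff Member (article 13)? no] AND [Critical Engagement (article 2)? yes] AND [the worker bears financial risk in the engagement? yes] → not satisfied.
article 10 — Assessable Servant: [not a Scheduled Hand (article 6)? no] OR [Controlled Hand (article 8)? no] → not satisfied.
article 9 — Senior Staff Member: [Qualifying Worker (article 12)? yes] AND [Assessable Servant (article 10)? no] → not satisfied.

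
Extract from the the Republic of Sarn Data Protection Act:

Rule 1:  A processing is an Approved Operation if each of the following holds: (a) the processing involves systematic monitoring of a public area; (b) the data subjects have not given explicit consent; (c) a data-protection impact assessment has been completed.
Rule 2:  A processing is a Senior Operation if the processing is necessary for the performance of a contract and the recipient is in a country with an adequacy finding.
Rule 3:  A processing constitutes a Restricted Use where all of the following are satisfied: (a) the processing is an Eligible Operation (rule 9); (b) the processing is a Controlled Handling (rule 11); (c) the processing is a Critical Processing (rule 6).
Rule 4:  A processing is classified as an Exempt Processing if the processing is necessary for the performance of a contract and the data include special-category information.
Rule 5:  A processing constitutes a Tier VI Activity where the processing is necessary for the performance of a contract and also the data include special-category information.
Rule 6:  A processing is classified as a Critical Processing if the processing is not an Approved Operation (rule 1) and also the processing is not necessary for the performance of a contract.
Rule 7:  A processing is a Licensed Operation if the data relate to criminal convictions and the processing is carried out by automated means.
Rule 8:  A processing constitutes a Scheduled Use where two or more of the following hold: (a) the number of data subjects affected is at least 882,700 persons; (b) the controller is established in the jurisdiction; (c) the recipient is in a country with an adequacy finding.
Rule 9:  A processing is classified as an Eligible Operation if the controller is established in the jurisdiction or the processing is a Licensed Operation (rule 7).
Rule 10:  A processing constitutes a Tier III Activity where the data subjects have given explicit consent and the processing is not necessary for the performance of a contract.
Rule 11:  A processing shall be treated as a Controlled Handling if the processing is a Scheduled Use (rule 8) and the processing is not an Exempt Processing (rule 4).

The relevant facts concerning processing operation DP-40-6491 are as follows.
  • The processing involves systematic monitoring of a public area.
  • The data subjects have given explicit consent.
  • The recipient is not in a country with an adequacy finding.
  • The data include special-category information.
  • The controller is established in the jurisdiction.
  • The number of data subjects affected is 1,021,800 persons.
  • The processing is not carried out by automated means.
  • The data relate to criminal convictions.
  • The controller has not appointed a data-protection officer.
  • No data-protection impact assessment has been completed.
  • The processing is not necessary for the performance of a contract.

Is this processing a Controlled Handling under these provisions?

rule 8 — Scheduled Use: number of data subjects affected: 1,021,800 persons ≥ 882,700 persons? yes; the controller is established in the jurisdiction? yes; the recipient is in a country with an adequacy finding? no — 2 of 3 hold (need ≥2) → satisfied.
rule 4 — Exempt Processing: [the processing is necessary for the performance of a contract? no] AND [the data include special-category information? yes] → not satisfied.
rule 11 — Controlled Handling: [Scheduled Use (rule 8)? yes] AND [not an Exempt Processing (rule 4)? yes] → satisfied.

Yes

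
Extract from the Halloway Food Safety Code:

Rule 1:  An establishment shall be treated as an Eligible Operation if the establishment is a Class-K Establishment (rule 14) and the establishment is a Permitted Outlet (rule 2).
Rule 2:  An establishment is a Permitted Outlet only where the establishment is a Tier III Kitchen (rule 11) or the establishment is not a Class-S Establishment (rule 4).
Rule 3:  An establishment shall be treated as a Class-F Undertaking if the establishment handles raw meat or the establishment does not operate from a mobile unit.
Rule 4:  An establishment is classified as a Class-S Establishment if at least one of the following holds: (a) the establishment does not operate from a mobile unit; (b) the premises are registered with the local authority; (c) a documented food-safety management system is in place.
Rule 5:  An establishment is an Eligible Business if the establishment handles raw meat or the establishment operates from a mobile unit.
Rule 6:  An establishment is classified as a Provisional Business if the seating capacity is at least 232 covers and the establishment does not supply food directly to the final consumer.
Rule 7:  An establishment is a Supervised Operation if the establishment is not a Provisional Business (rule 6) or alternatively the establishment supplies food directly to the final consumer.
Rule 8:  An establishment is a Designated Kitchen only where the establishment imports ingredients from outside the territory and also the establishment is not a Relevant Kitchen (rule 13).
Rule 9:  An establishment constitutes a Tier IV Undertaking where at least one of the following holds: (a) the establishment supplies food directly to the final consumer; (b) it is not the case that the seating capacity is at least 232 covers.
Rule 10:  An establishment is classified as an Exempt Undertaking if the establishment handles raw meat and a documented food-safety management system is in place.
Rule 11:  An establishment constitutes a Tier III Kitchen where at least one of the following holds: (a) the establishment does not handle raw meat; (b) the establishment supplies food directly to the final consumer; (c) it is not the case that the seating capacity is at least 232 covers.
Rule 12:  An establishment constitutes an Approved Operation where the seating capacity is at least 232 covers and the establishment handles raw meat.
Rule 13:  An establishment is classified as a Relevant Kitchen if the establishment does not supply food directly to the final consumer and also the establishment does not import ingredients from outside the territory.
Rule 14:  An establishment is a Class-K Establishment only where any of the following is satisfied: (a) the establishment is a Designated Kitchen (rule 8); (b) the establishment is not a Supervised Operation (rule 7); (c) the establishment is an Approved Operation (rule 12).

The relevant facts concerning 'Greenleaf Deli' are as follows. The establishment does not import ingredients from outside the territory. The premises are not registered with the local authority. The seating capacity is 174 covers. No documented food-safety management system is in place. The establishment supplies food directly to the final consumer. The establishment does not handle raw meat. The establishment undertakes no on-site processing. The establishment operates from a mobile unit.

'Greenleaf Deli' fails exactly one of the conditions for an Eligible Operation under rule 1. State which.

Class-K Establishment

rule 13 — Relevant Kitchen: [the establishment does not supply food directly to the final consumer? no] AND [the establishment does not import ingredients from outside the territory? yes] → not satisfied.
rule 8 — Designated Kitchen: [the establishment imports ingredients from outside the territory? no] AND [not a Relevant Kitchen (rule 13)? yes] → not satisfied.
rule 6 — Provisional Business: [seating capacity: 174 covers ≥ 232 covers? no] AND [the establishment does not supply food directly to the final consumer? no] → not satisfied.
rule 7 — Supervised Operation: [not a Provisional Business (rule 6)? yes] OR [the establishment supplies food directly to the final consumer? yes] → satisfied.
rule 12 — Approved Operation: [seating capacity: 174 covers ≥ 232 covers? no] AND [the establishment handles raw meat? no] → not satisfied.
rule 14 — Class-K Establishment: [Designated Kitchen (rule 8)? no] OR [not a Supervised Operation (rule 7)? no] OR [Approved Operation (rule 12)? no] → not satisfied.
rule 11 — Tier III Kitchen: [the establishment does not handle raw meat? yes] OR [the establishment supplies food directly to the final consumer? yes] OR [seating capacity: 174 covers ≥ 232 covers? no, so negated condition yes] → satisfied.
rule 4 — Class-S Establishment: [the establishment does not operate from a mobile unit? no] OR [the premises are registered with the local authority? no] OR [a documented food-safety management system is in place? no] → not satisfied.
rule 2 — Permitted Outlet: [Tier III Kitchen (rule 11)? yes] OR [not a Class-S Establishment (rule 4)? yes] → satisfied.
rule 1 — Eligible Operation: [Class-K Establishment (rule 14)? no] AND [Permitted Outlet (rule 2)? yes] → not satisfied.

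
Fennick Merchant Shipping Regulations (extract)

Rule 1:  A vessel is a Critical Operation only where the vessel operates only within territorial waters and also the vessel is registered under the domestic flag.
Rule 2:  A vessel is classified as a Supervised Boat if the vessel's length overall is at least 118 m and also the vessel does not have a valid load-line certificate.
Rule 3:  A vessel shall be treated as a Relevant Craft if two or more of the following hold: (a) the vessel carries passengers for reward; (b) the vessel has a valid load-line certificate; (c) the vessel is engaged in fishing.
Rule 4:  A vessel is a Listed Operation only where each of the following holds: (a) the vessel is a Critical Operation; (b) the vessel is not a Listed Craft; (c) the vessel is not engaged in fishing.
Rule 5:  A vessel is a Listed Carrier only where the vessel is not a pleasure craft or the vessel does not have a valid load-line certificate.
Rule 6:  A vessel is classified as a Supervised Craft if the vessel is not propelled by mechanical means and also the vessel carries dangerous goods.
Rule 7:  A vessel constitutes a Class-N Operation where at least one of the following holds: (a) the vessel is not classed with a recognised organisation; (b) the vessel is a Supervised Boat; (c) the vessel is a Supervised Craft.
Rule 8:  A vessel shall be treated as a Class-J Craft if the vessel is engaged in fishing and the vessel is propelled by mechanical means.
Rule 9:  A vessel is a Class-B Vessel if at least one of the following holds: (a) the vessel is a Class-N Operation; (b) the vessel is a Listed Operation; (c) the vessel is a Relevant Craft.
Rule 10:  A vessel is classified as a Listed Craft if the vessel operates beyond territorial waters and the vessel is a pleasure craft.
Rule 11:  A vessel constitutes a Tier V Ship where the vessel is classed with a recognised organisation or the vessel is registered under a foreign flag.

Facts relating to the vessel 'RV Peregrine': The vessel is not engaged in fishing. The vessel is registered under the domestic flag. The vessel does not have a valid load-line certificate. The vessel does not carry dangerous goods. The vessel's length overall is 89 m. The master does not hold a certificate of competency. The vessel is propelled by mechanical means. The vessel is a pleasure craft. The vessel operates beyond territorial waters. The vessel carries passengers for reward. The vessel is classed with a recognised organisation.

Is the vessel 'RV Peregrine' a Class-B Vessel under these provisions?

rule 2 — Supervised Boat: [vessel's length overall: 89 m ≥ 118 m? no] AND [the vessel does not have a valid load-line certificate? yes] → not satisfied.
rule 6 — Supervised Craft: [the vessel is not propelled by mechanical means? no] AND [the vessel carries dangerous goods? no] → not satisfied.
rule 7 — Class-N Operation: [the vessel is not classed with a recognised organisation? no] OR [Supervised Boat (rule 2)? no] OR [Supervised Craft (rule 6)? no] → not satisfied.
rule 1 — Critical Operation: [the vessel operates only within territorial waters? no] AND [the vessel is registered under the domestic flag? yes] → not satisfied.
rule 10 — Listed Craft: [the vessel operates beyond territorial waters? yes] AND [the vessel is a pleasure craft? yes] → satisfied.
rule 4 — Listed Operation: [Critical Operation (rule 1)? no] AND [not a Listed Craft (rule 10)? no] AND [the vessel is not engaged in fishing? yes] → not satisfied.
rule 3 — Relevant Craft: the vessel carries passengers for reward? yes; the vessel has a valid load-line certificate? no; the vessel is engaged in fishing? no — 1 of 3 hold (need ≥2) → not satisfied.
rule 9 — Class-B Vessel: [Class-N Operation (rule 7)? no] OR [Listed Operation (rule 4)? no] OR [Relevant Craft (rule 3)? no] → not satisfied.

No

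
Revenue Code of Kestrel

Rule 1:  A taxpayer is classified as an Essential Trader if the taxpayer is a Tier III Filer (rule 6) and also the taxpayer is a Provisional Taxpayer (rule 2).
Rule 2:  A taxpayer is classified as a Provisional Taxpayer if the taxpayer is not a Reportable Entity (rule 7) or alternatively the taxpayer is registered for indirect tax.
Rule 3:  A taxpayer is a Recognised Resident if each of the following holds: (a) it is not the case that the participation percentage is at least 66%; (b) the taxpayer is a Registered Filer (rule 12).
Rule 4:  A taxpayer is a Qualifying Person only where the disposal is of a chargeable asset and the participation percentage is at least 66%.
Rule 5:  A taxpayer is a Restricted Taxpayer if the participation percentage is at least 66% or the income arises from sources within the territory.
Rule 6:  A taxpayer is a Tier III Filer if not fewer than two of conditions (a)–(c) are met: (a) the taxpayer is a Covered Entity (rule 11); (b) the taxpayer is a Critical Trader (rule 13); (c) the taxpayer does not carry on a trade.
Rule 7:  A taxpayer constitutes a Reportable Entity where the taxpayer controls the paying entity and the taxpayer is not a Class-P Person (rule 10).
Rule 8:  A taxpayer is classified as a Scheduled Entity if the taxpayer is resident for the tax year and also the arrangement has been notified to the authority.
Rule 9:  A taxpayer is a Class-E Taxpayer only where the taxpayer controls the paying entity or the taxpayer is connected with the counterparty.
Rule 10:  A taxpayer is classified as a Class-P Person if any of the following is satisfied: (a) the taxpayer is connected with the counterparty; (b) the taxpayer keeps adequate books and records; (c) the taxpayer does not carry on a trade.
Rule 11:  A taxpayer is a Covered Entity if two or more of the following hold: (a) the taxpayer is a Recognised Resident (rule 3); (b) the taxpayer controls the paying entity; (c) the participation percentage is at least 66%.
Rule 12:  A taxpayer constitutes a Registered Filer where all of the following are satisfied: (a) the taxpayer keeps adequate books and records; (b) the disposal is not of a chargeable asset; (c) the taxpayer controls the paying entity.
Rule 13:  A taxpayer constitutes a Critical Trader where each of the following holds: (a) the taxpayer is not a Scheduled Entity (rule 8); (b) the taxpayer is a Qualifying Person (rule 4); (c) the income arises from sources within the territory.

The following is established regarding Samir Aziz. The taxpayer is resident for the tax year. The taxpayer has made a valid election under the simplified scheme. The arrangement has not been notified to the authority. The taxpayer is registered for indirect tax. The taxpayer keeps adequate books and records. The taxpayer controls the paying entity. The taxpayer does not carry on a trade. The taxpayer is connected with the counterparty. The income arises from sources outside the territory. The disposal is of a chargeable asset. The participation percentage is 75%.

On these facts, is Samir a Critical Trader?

rule 8 — Scheduled Entity: [the taxpayer is resident for the tax year? yes] AND [the arrangement has been notified to the authority? no] → not satisfied.
rule 4 — Qualifying Person: [the disposal is of a chargeable asset? yes] AND [participation percentage: 75% ≥ 66%? yes] → satisfied.
rule 13 — Critical Trader: [not a Scheduled Entity (rule 8)? yes] AND [Qualifying Person (rule 4)? yes] AND [the income arises from sources within the territory? no] → not satisfied.

No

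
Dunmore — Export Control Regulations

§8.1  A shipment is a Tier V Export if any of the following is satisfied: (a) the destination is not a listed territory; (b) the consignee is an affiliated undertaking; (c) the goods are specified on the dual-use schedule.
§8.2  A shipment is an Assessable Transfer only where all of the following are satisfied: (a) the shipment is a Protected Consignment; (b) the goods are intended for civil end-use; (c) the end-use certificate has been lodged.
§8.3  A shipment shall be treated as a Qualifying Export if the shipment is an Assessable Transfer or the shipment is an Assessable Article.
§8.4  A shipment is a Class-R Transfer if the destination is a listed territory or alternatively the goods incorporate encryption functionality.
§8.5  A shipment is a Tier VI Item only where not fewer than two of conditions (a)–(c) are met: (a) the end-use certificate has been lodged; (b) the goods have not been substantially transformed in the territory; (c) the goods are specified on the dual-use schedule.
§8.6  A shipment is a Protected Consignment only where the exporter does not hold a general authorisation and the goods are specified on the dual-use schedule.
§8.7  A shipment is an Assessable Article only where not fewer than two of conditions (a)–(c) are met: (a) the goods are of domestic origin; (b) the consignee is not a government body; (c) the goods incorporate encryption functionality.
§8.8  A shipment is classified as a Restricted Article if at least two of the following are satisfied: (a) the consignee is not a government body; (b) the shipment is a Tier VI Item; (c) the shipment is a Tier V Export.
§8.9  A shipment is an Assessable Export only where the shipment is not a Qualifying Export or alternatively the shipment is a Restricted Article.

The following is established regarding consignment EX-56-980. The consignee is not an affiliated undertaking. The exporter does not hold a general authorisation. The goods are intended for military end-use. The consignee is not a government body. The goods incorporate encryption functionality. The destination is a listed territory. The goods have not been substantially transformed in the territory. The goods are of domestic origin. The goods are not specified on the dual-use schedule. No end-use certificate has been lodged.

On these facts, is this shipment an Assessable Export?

Under §8.6: the exporter does not hold a general authorisation? yes; and the goods are specified on the dual-use schedule? no. So the shipment is not a Protected Consignment.
Under §8.2: Protected Consignment (§8.6)? no; and the goods are intended for civil end-use? no; and the end-use certificate has been lodged? no. So the shipment is not an Assessable Transfer.
Under §8.7: the goods are of domestic origin? yes; the consignee is not a government body? yes; the goods incorporate encryption functionality? yes — 3 of 3 hold (need ≥2) → satisfied.
Under §8.3: Assessable Transfer (§8.2)? no; or Assessable Article (§8.7)? yes. So the shipment is a Qualifying Export.
Under §8.5: the end-use certificate has been lodged? no; the goods have not been substantially transformed in the territory? yes; the goods are specified on the dual-use schedule? no — 1 of 3 hold (need ≥2) → not satisfied.
Under §8.1: the destination is not a listed territory? no; or the consignee is an affiliated undertaking? no; or the goods are specified on the dual-use schedule? no. So the shipment is not a Tier V Export.
Under §8.8: the consignee is not a government body? yes; Tier VI Item (§8.5)? no; Tier V Export (§8.1)? no — 1 of 3 hold (need ≥2) → not satisfied.
Under §8.9: not a Qualifying Export (§8.3)? no; or Restricted Article (§8.8)? no. So the shipment is not an Assessable Export.

No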